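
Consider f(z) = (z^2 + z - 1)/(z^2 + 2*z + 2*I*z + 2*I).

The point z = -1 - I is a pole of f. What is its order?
Factor the denominator:
  z^2 + 2*z + 2*I*z + 2*I = (z + 1 + I)^2

The numerator P(z) = z^2 + z - 1 has P(-1 - I) = -2 + I ≠ 0, so no factor of (z + 1 + I) cancels.
Near z = -1 - I we can therefore write f(z) = g(z)/(z + 1 + I)^2 with g analytic at -1 - I and g(-1 - I) ≠ 0 (g is just the numerator).

Hence z = -1 - I is a pole of order 2.

Final answer: 2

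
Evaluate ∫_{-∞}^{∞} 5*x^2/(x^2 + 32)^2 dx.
Let f(z) = 5*z^2/(z^2 + 32)^2. The denominator has no real zeros and deg Q - deg P = 2 ≥ 2, so the integral of f over the upper semicircle |z| = R tends to 0 as R → ∞. Closing the contour in the upper half-plane,
  ∫_{-∞}^{∞} f(x) dx = 2πi · Σ Res(f, z_k)  over the poles with Im z_k > 0.

Zeros of the denominator: z^2 + 32 = 0 gives z = ±4*sqrt(2)*I.
Upper half-plane: z = 4*sqrt(2)*I (a pole of order 2).

Write f(z) = g(z)/(z - 4*sqrt(2)*I)^2 with g(z) = 5*z^2/(z + 4*sqrt(2)*I)^2. For a double pole, Res(f, z₀) = g'(z₀):
  g'(z) = 40*sqrt(2)*I*z/(z + 4*sqrt(2)*I)^3
  Res(f, 4*sqrt(2)*I) = g'(4*sqrt(2)*I) = -5*sqrt(2)*I/32

∫_{-∞}^{∞} f(x) dx = 2πi · (-5*sqrt(2)*I/32) = 5*sqrt(2)*pi/16

Final answer: 5*sqrt(2)*pi/16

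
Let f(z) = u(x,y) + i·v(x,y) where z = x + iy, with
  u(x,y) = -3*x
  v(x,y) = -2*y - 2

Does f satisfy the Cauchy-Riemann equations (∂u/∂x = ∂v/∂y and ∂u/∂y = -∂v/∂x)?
∂u/∂x = -3
∂v/∂y = -2
∂u/∂y = 0
∂v/∂x = 0
∂u/∂x ≠ ∂v/∂y; the Cauchy-Riemann equations are not satisfied, so f is not analytic.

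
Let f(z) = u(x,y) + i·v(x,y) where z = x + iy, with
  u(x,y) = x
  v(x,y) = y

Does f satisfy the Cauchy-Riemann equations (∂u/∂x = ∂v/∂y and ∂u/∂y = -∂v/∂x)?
∂u/∂x = 1
∂v/∂y = 1
∂u/∂y = 0
∂v/∂x = 0
∂u/∂x = ∂v/∂y and ∂u/∂y = -∂v/∂x hold identically; f is analytic.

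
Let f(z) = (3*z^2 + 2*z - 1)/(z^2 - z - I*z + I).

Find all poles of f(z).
{I, 1}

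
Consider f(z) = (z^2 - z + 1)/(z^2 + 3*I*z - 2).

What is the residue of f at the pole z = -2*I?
-2 - 3*I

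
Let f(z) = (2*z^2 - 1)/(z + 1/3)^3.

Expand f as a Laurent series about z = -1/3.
Put w = z - (-1/3), i.e. z = w - 1/3. The denominator is w^3, so it suffices to rewrite the numerator in powers of w.

P(z) = 2*z^2 - 1
P(w - 1/3) = -7/9 - 4*w/3 + 2*w^2

Dividing each term by w^3:
  f = -7/(9*w^3) - 4/(3*w^2) + 2/w

Substituting back w = z + 1/3:
  f(z) = -7/(9*(z + 1/3)^3) - 4/(3*(z + 1/3)^2) + 2/(z + 1/3)

The series is finite because the numerator is a polynomial; the negative powers form the principal part, and the coefficient of 1/(z + 1/3) gives Res(f, -1/3) = 2.

Final answer: -7/(9*(z + 1/3)^3) - 4/(3*(z + 1/3)^2) + 2/(z + 1/3)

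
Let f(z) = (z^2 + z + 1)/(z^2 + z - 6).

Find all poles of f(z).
{-3, 2}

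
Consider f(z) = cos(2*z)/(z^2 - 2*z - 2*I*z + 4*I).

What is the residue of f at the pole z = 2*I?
(-1/4 - I/4)*cosh(4)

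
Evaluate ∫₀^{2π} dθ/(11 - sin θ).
Call the integral J. The integrand is 2π-periodic and we integrate over a full period, so shifting θ does not change the value (θ → θ + π/2 turns sin θ into cos θ; θ → θ + π flips the sign of the trig term). Hence
  J = ∫₀^{2π} dθ/(11 + cos θ).
Put z = e^{iθ}: then cos θ = (z + 1/z)/2, dθ = dz/(iz), and z runs once counterclockwise around |z| = 1:
  J = ∮_{|z|=1} 1/(11 + (z + 1/z)/2) · dz/(iz) = (2/i) ∮_{|z|=1} dz/(z^2 + 22*z + 1).
The roots of z^2 + 22*z + 1 are z = (-11 ± sqrt(11^2 - 1^2)), with sqrt(120) = 2*sqrt(30); their product is 1, so only z₊ = -11 + 2*sqrt(30) lies inside the unit circle (z₋ = -11 - 2*sqrt(30) lies outside).
z₊ is a simple zero of q(z) = z^2 + 22*z + 1, so Res(1/q, z₊) = 1/q'(z₊) with q'(z) = 2*z + 22; and q'(z₊) = (z₊ - z₋) = 4*sqrt(30).
Therefore J = (2/i) · 2πi · 1/(4*sqrt(30)) = 2*pi/(2*sqrt(30)) = sqrt(30)*pi/30

Final answer: sqrt(30)*pi/30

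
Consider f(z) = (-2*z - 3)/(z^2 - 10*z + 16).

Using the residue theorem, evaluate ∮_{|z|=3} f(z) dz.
7*I*pi/3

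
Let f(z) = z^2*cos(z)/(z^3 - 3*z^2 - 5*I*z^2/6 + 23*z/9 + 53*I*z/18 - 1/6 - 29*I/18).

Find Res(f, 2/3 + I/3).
Write f(z) = P(z)/Q(z) with P(z) = z^2*cos(z) and Q(z) = z^3 - 3*z^2 - 5*I*z^2/6 + 23*z/9 + 53*I*z/18 - 1/6 - 29*I/18.
The denominator factors as Q(z) = (z - 2 + I/2)*(z - 1/3 - I)*(z - 2/3 - I/3), so z = 2/3 + I/3 is a simple zero of Q and P is analytic there; z = 2/3 + I/3 is therefore a simple pole and
  Res(f, z₀) = P(z₀)/Q'(z₀).

Q'(z) = 3*z^2 - 6*z - 5*I*z/3 + 23/9 + 53*I/18, so Q'(2/3 + I/3) = 1/9 + 7*I/6.
P(2/3 + I/3) = (1/3 + 4*I/9)*cos(2/3 + I/3).

Res(f, 2/3 + I/3) = ((1/3 + 4*I/9)*cos(2/3 + I/3))/(1/9 + 7*I/6) = (36/89 - 22*I/89)*cos(2/3 + I/3)

Final answer: (36/89 - 22*I/89)*cos(2/3 + I/3)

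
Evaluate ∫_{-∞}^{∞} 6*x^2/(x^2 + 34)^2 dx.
Let f(z) = 6*z^2/(z^2 + 34)^2. The denominator has no real zeros and deg Q - deg P = 2 ≥ 2, so the integral of f over the upper semicircle |z| = R tends to 0 as R → ∞. Closing the contour in the upper half-plane,
  ∫_{-∞}^{∞} f(x) dx = 2πi · Σ Res(f, z_k)  over the poles with Im z_k > 0.

Zeros of the denominator: z^2 + 34 = 0 gives z = ±sqrt(34)*I.
Upper half-plane: z = sqrt(34)*I (a pole of order 2).

Write f(z) = g(z)/(z - sqrt(34)*I)^2 with g(z) = 6*z^2/(z + sqrt(34)*I)^2. For a double pole, Res(f, z₀) = g'(z₀):
  g'(z) = 12*sqrt(34)*I*z/(z + sqrt(34)*I)^3
  Res(f, sqrt(34)*I) = g'(sqrt(34)*I) = -3*sqrt(34)*I/68

∫_{-∞}^{∞} f(x) dx = 2πi · (-3*sqrt(34)*I/68) = 3*sqrt(34)*pi/34

Final answer: 3*sqrt(34)*pi/34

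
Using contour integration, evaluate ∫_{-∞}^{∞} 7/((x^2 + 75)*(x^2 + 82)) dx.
Let f(z) = 7/((z^2 + 75)*(z^2 + 82)). The denominator has no real zeros and deg Q - deg P = 4 ≥ 2, so the integral of f over the upper semicircle |z| = R tends to 0 as R → ∞. Closing the contour in the upper half-plane,
  ∫_{-∞}^{∞} f(x) dx = 2πi · Σ Res(f, z_k)  over the poles with Im z_k > 0.

Zeros of the denominator: z^2 + 75 = 0 gives z = ±5*sqrt(3)*I; z^2 + 82 = 0 gives z = ±sqrt(82)*I.
Upper half-plane: z = 5*sqrt(3)*I, z = sqrt(82)*I (simple).

Each pole is a simple zero of Q(z) = z^4 + 157*z^2 + 6150, so Res(f, z₀) = P(z₀)/Q'(z₀) with P(z) = 7, Q'(z) = 4*z^3 + 314*z:
  Res(f, 5*sqrt(3)*I) = (7)/(70*sqrt(3)*I) = -sqrt(3)*I/30
  Res(f, sqrt(82)*I) = (7)/(-14*sqrt(82)*I) = sqrt(82)*I/164

Sum of residues: I*(-sqrt(3)/30 + sqrt(82)/164)
∫_{-∞}^{∞} f(x) dx = 2πi · (I*(-sqrt(3)/30 + sqrt(82)/164)) = pi*(-15*sqrt(82) + 82*sqrt(3))/1230

Final answer: pi*(-15*sqrt(82) + 82*sqrt(3))/1230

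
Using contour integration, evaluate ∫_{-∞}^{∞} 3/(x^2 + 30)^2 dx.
sqrt(30)*pi/600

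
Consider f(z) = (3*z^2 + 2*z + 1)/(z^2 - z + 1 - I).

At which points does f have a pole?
The singularities of f are the zeros of the denominator. Factoring,
  z^2 - z + 1 - I = (z - 1 - I)*(z + I)
so the candidates are z = 1 + I, z = -I.

Check the numerator P(z) = 3*z^2 + 2*z + 1 at each one:
  P(1 + I) = 3 + 8*I ≠ 0, so z = 1 + I is a (simple) pole.
  P(-I) = -2 - 2*I ≠ 0, so z = -I is a (simple) pole.

Poles of f: {-I, 1 + I}

Final answer: {-I, 1 + I}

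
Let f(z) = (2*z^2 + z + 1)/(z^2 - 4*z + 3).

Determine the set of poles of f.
{1, 3}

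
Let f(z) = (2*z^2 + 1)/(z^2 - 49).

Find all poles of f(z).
The singularities of f are the zeros of the denominator. Factoring,
  z^2 - 49 = (z - 7)*(z + 7)
so the candidates are z = 7, z = -7.

Check the numerator P(z) = 2*z^2 + 1 at each one:
  P(7) = 99 ≠ 0, so z = 7 is a (simple) pole.
  P(-7) = 99 ≠ 0, so z = -7 is a (simple) pole.

Poles of f: {-7, 7}

Final answer: {-7, 7}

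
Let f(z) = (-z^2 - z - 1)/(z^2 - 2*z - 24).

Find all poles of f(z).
The singularities of f are the zeros of the denominator. Factoring,
  z^2 - 2*z - 24 = (z - 6)*(z + 4)
so the candidates are z = 6, z = -4.

Check the numerator P(z) = -z^2 - z - 1 at each one:
  P(6) = -43 ≠ 0, so z = 6 is a (simple) pole.
  P(-4) = -13 ≠ 0, so z = -4 is a (simple) pole.

Poles of f: {-4, 6}

Final answer: {-4, 6}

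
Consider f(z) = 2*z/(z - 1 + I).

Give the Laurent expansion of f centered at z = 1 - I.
(2 - 2*I)/(z - 1 + I) + 2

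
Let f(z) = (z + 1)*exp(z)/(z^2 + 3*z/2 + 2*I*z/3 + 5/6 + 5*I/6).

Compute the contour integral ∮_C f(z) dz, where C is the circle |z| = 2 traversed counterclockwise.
By the residue theorem, ∮_C f(z) dz = 2πi · (sum of the residues of f at the poles inside |z| = 2).

The denominator factors as (z + 1/2 + I)*(z + 1 - I/3), so the singularities of f are simple poles at z = -1/2 - I, z = -1 + I/3.
  |-1/2 - I|² = 5/4 < 4 = 2², so this pole is inside the contour.
  |-1 + I/3|² = 10/9 < 4 = 2², so this pole is inside the contour.

With P(z) = (z + 1)*exp(z) and Q(z) = z^2 + 3*z/2 + 2*I*z/3 + 5/6 + 5*I/6, each pole is simple, so Res(f, z₀) = P(z₀)/Q'(z₀) with Q'(z) = 2*z + 3/2 + 2*I/3.
  Res(f, -1/2 - I) = P(-1/2 - I)/Q'(-1/2 - I) = ((1/2 - I)*exp(-1/2 - I))/(1/2 - 4*I/3) = (57/73 + 6*I/73)*exp(-1/2 - I)
  Res(f, -1 + I/3) = P(-1 + I/3)/Q'(-1 + I/3) = (I*exp(-1 + I/3)/3)/(-1/2 + 4*I/3) = (16/73 - 6*I/73)*exp(-1 + I/3)

Sum of residues inside C: (57/73 + 6*I/73)*exp(-1/2 - I) + (16/73 - 6*I/73)*exp(-1 + I/3)
∮_C f(z) dz = 2πi · ((57/73 + 6*I/73)*exp(-1/2 - I) + (16/73 - 6*I/73)*exp(-1 + I/3)) = pi*(12/73 + 32*I/73)*exp(-1 + I/3) + pi*(-12/73 + 114*I/73)*exp(-1/2 - I)

Final answer: pi*(12/73 + 32*I/73)*exp(-1 + I/3) + pi*(-12/73 + 114*I/73)*exp(-1/2 - I)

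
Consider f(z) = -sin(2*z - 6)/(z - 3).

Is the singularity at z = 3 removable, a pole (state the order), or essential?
Let u = z - 3. The argument of sin is 2*z - 6 = 2u, so
  f = -sin(2u)/u = -((2u) - (2u)^3/6 + ...)/u = -2 + (4/3)*u^2 - ...
The Laurent expansion about u = 0 has no negative powers; equivalently lim_{z→3} f(z) = -2 exists and is finite.
So the singularity is removable.

Final answer: removable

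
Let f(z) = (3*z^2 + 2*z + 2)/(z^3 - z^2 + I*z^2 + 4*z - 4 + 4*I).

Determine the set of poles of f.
The singularities of f are the zeros of the denominator. Factoring,
  z^3 - z^2 + I*z^2 + 4*z - 4 + 4*I = (z - 1 + I)*(z + 2*I)*(z - 2*I)
so the candidates are z = 1 - I, z = -2*I, z = 2*I.

Check the numerator P(z) = 3*z^2 + 2*z + 2 at each one:
  P(1 - I) = 4 - 8*I ≠ 0, so z = 1 - I is a (simple) pole.
  P(-2*I) = -10 - 4*I ≠ 0, so z = -2*I is a (simple) pole.
  P(2*I) = -10 + 4*I ≠ 0, so z = 2*I is a (simple) pole.

Poles of f: {-2*I, 2*I, 1 - I}

Final answer: {-2*I, 2*I, 1 - I}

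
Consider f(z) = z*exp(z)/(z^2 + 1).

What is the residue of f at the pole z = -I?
exp(-I)/2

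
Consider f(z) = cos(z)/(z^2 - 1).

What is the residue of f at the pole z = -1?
-cos(1)/2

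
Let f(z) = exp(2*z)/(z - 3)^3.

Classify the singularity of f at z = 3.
Write f(z) = g(z)/(z - 3)^3 with g(z) = exp(2*z).
g is entire and g(3) = exp(6) ≠ 0, so no factor of (z - 3) cancels: the Laurent expansion of f about z = 3 starts at the power -3, i.e. lim_{z→z₀} (z - z₀)^3 f(z) = exp(6) is finite and nonzero.
So z = 3 is a pole of order 3.

Final answer: pole of order 3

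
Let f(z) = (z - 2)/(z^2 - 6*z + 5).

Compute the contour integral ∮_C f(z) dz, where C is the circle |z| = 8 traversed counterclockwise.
2*I*pi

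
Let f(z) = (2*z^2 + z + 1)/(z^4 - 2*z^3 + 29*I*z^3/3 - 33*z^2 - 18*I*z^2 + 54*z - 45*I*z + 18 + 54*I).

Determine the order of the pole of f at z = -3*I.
Factor the denominator:
  z^4 - 2*z^3 + 29*I*z^3/3 - 33*z^2 - 18*I*z^2 + 54*z - 45*I*z + 18 + 54*I = (z + 3*I)^3*(z - 2 + 2*I/3)

The numerator P(z) = 2*z^2 + z + 1 has P(-3*I) = -17 - 3*I ≠ 0, so no factor of (z + 3*I) cancels.
Near z = -3*I we can therefore write f(z) = g(z)/(z + 3*I)^3 with g analytic at -3*I and g(-3*I) ≠ 0 (g is the numerator divided by the remaining denominator factors).

Hence z = -3*I is a pole of order 3.

Final answer: 3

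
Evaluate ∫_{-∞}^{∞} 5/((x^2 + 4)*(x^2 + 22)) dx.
Let f(z) = 5/((z^2 + 4)*(z^2 + 22)). The denominator has no real zeros and deg Q - deg P = 4 ≥ 2, so the integral of f over the upper semicircle |z| = R tends to 0 as R → ∞. Closing the contour in the upper half-plane,
  ∫_{-∞}^{∞} f(x) dx = 2πi · Σ Res(f, z_k)  over the poles with Im z_k > 0.

Zeros of the denominator: z^2 + 22 = 0 gives z = ±sqrt(22)*I; z^2 + 4 = 0 gives z = ±2*I.
Upper half-plane: z = 2*I, z = sqrt(22)*I (simple).

Each pole is a simple zero of Q(z) = z^4 + 26*z^2 + 88, so Res(f, z₀) = P(z₀)/Q'(z₀) with P(z) = 5, Q'(z) = 4*z^3 + 52*z:
  Res(f, 2*I) = (5)/(72*I) = -5*I/72
  Res(f, sqrt(22)*I) = (5)/(-36*sqrt(22)*I) = 5*sqrt(22)*I/792

Sum of residues: 5*I*(-11 + sqrt(22))/792
∫_{-∞}^{∞} f(x) dx = 2πi · (5*I*(-11 + sqrt(22))/792) = 5*pi*(11 - sqrt(22))/396

Final answer: 5*pi*(11 - sqrt(22))/396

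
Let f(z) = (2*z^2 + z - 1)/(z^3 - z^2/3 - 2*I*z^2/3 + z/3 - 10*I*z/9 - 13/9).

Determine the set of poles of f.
{-2/3 - I, I, 1 + 2*I/3}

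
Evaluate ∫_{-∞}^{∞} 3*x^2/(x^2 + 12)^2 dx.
Let f(z) = 3*z^2/(z^2 + 12)^2. The denominator has no real zeros and deg Q - deg P = 2 ≥ 2, so the integral of f over the upper semicircle |z| = R tends to 0 as R → ∞. Closing the contour in the upper half-plane,
  ∫_{-∞}^{∞} f(x) dx = 2πi · Σ Res(f, z_k)  over the poles with Im z_k > 0.

Zeros of the denominator: z^2 + 12 = 0 gives z = ±2*sqrt(3)*I.
Upper half-plane: z = 2*sqrt(3)*I (a pole of order 2).

Write f(z) = g(z)/(z - 2*sqrt(3)*I)^2 with g(z) = 3*z^2/(z + 2*sqrt(3)*I)^2. For a double pole, Res(f, z₀) = g'(z₀):
  g'(z) = 12*sqrt(3)*I*z/(z + 2*sqrt(3)*I)^3
  Res(f, 2*sqrt(3)*I) = g'(2*sqrt(3)*I) = -sqrt(3)*I/8

∫_{-∞}^{∞} f(x) dx = 2πi · (-sqrt(3)*I/8) = sqrt(3)*pi/4

Final answer: sqrt(3)*pi/4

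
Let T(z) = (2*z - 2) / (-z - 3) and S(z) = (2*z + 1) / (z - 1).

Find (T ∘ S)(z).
(T ∘ S)(z) = T(S(z)) = ((2)*S(z) + (-2))/((-1)*S(z) + (-3)). Multiply numerator and denominator by z - 1:
  numerator:   (2)*(2*z + 1) + (-2)*(z - 1) = 2*z + 4
  denominator: (-1)*(2*z + 1) + (-3)*(z - 1) = -5*z + 2
(T ∘ S)(z) = (2*z + 4)/(-5*z + 2) = (-2*z - 4)/(5*z - 2)

Final answer: (-2*z - 4)/(5*z - 2)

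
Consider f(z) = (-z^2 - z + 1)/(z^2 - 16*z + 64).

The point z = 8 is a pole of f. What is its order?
Factor the denominator:
  z^2 - 16*z + 64 = (z - 8)^2

The numerator P(z) = -z^2 - z + 1 has P(8) = -71 ≠ 0, so no factor of (z - 8) cancels.
Near z = 8 we can therefore write f(z) = g(z)/(z - 8)^2 with g analytic at 8 and g(8) ≠ 0 (g is just the numerator).

Hence z = 8 is a pole of order 2.

Final answer: 2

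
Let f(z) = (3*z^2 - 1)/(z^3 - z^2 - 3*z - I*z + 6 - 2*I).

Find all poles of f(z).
The singularities of f are the zeros of the denominator. Factoring,
  z^3 - z^2 - 3*z - I*z + 6 - 2*I = (z - 1 + I)*(z + 2)*(z - 2 - I)
so the candidates are z = 1 - I, z = -2, z = 2 + I.

Check the numerator P(z) = 3*z^2 - 1 at each one:
  P(1 - I) = -1 - 6*I ≠ 0, so z = 1 - I is a (simple) pole.
  P(-2) = 11 ≠ 0, so z = -2 is a (simple) pole.
  P(2 + I) = 8 + 12*I ≠ 0, so z = 2 + I is a (simple) pole.

Poles of f: {-2, 1 - I, 2 + I}

Final answer: {-2, 1 - I, 2 + I}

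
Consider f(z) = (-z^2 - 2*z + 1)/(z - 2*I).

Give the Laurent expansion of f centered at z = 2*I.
Put w = z - (2*I), i.e. z = w + 2*I. The denominator is w, so it suffices to rewrite the numerator in powers of w.

P(z) = -z^2 - 2*z + 1
P(w + 2*I) = 5 - 4*I + (-2 - 4*I)*w - w^2

Dividing each term by w:
  f = (5 - 4*I)/w - 2 - 4*I - w

Substituting back w = z - 2*I:
  f(z) = (5 - 4*I)/(z - 2*I) - 2 - 4*I - (z - 2*I)

The series is finite because the numerator is a polynomial; the negative powers form the principal part, and the coefficient of 1/(z - 2*I) gives Res(f, 2*I) = 5 - 4*I.

Final answer: (5 - 4*I)/(z - 2*I) - 2 - 4*I - (z - 2*I)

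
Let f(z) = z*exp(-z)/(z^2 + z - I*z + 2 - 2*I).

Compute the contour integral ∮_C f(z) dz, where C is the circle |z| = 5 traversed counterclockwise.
By the residue theorem, ∮_C f(z) dz = 2πi · (sum of the residues of f at the poles inside |z| = 5).

The denominator factors as (z + 1 + I)*(z - 2*I), so the singularities of f are simple poles at z = -1 - I, z = 2*I.
  |-1 - I|² = 2 < 25 = 5², so this pole is inside the contour.
  |2*I|² = 4 < 25 = 5², so this pole is inside the contour.

With P(z) = z*exp(-z) and Q(z) = z^2 + z - I*z + 2 - 2*I, each pole is simple, so Res(f, z₀) = P(z₀)/Q'(z₀) with Q'(z) = 2*z + 1 - I.
  Res(f, -1 - I) = P(-1 - I)/Q'(-1 - I) = ((-1 - I)*exp(1 + I))/(-1 - 3*I) = (2/5 - I/5)*exp(1 + I)
  Res(f, 2*I) = P(2*I)/Q'(2*I) = (2*I*exp(-2*I))/(1 + 3*I) = (3/5 + I/5)*exp(-2*I)

Sum of residues inside C: (3/5 + I/5)*exp(-2*I) + (2/5 - I/5)*exp(1 + I)
∮_C f(z) dz = 2πi · ((3/5 + I/5)*exp(-2*I) + (2/5 - I/5)*exp(1 + I)) = pi*(-2/5 + 6*I/5)*exp(-2*I) + pi*(2/5 + 4*I/5)*exp(1 + I)

Final answer: pi*(-2/5 + 6*I/5)*exp(-2*I) + pi*(2/5 + 4*I/5)*exp(1 + I)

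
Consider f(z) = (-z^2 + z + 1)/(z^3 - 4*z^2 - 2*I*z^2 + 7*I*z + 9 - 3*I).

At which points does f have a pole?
The singularities of f are the zeros of the denominator. Factoring,
  z^3 - 4*z^2 - 2*I*z^2 + 7*I*z + 9 - 3*I = (z + 1 - I)*(z - 2 - I)*(z - 3)
so the candidates are z = -1 + I, z = 2 + I, z = 3.

Check the numerator P(z) = -z^2 + z + 1 at each one:
  P(-1 + I) = 3*I ≠ 0, so z = -1 + I is a (simple) pole.
  P(2 + I) = -3*I ≠ 0, so z = 2 + I is a (simple) pole.
  P(3) = -5 ≠ 0, so z = 3 is a (simple) pole.

Poles of f: {-1 + I, 2 + I, 3}

Final answer: {-1 + I, 2 + I, 3}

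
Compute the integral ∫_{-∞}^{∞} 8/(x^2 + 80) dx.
Let f(z) = 8/(z^2 + 80). The denominator has no real zeros and deg Q - deg P = 2 ≥ 2, so the integral of f over the upper semicircle |z| = R tends to 0 as R → ∞. Closing the contour in the upper half-plane,
  ∫_{-∞}^{∞} f(x) dx = 2πi · Σ Res(f, z_k)  over the poles with Im z_k > 0.

Zeros of the denominator: z^2 + 80 = 0 gives z = ±4*sqrt(5)*I.
Upper half-plane: z = 4*sqrt(5)*I (simple).

Each pole is a simple zero of Q(z) = z^2 + 80, so Res(f, z₀) = P(z₀)/Q'(z₀) with P(z) = 8, Q'(z) = 2*z:
  Res(f, 4*sqrt(5)*I) = (8)/(8*sqrt(5)*I) = -sqrt(5)*I/5

∫_{-∞}^{∞} f(x) dx = 2πi · (-sqrt(5)*I/5) = 2*sqrt(5)*pi/5

Final answer: 2*sqrt(5)*pi/5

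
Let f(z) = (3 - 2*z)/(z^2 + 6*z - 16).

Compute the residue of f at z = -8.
Write f(z) = P(z)/Q(z) with P(z) = 3 - 2*z and Q(z) = z^2 + 6*z - 16.
The denominator factors as Q(z) = (z - 2)*(z + 8), so z = -8 is a simple zero of Q and P is analytic there; z = -8 is therefore a simple pole and
  Res(f, z₀) = P(z₀)/Q'(z₀).

Q'(z) = 2*z + 6, so Q'(-8) = -10.
P(-8) = 19.

Res(f, -8) = (19)/(-10) = -19/10

Final answer: -19/10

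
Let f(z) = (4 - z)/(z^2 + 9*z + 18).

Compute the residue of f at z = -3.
7/3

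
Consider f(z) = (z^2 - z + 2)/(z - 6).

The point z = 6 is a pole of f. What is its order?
1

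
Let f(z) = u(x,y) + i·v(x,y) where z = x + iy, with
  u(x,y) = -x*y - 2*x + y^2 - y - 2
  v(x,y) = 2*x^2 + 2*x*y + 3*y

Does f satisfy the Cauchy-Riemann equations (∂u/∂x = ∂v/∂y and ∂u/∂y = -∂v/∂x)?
∂u/∂x = -y - 2
∂v/∂y = 2*x + 3
∂u/∂y = -x + 2*y - 1
∂v/∂x = 4*x + 2*y
∂u/∂x ≠ ∂v/∂y and ∂u/∂y ≠ -∂v/∂x; the Cauchy-Riemann equations are not satisfied, so f is not analytic.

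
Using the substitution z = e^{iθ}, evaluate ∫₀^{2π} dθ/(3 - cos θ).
Call the integral J. The integrand is 2π-periodic and we integrate over a full period, so shifting θ does not change the value (θ → θ + π flips the sign of the trig term). Hence
  J = ∫₀^{2π} dθ/(3 + cos θ).
Put z = e^{iθ}: then cos θ = (z + 1/z)/2, dθ = dz/(iz), and z runs once counterclockwise around |z| = 1:
  J = ∮_{|z|=1} 1/(3 + (z + 1/z)/2) · dz/(iz) = (2/i) ∮_{|z|=1} dz/(z^2 + 6*z + 1).
The roots of z^2 + 6*z + 1 are z = (-3 ± sqrt(3^2 - 1^2)), with sqrt(8) = 2*sqrt(2); their product is 1, so only z₊ = -3 + 2*sqrt(2) lies inside the unit circle (z₋ = -3 - 2*sqrt(2) lies outside).
z₊ is a simple zero of q(z) = z^2 + 6*z + 1, so Res(1/q, z₊) = 1/q'(z₊) with q'(z) = 2*z + 6; and q'(z₊) = (z₊ - z₋) = 4*sqrt(2).
Therefore J = (2/i) · 2πi · 1/(4*sqrt(2)) = 2*pi/(2*sqrt(2)) = sqrt(2)*pi/2

Final answer: sqrt(2)*pi/2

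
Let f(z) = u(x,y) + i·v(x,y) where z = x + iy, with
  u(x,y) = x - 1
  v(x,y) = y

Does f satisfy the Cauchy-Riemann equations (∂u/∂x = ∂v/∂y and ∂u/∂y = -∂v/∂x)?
∂u/∂x = 1
∂v/∂y = 1
∂u/∂y = 0
∂v/∂x = 0
∂u/∂x = ∂v/∂y and ∂u/∂y = -∂v/∂x hold identically; f is analytic.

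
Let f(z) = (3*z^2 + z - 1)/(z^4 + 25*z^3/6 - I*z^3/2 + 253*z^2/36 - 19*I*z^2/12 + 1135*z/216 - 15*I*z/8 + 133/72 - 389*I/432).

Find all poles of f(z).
The singularities of f are the zeros of the denominator. Factoring,
  z^4 + 25*z^3/6 - I*z^3/2 + 253*z^2/36 - 19*I*z^2/12 + 1135*z/216 - 15*I*z/8 + 133/72 - 389*I/432 = (z + 2/3 + I/2)*(z + 3/2 + 2*I/3)*(z + 1/2 - 2*I/3)*(z + 3/2 - I)
so the candidates are z = -2/3 - I/2, z = -3/2 - 2*I/3, z = -1/2 + 2*I/3, z = -3/2 + I.

Check the numerator P(z) = 3*z^2 + z - 1 at each one:
  P(-2/3 - I/2) = -13/12 + 3*I/2 ≠ 0, so z = -2/3 - I/2 is a (simple) pole.
  P(-3/2 - 2*I/3) = 35/12 + 16*I/3 ≠ 0, so z = -3/2 - 2*I/3 is a (simple) pole.
  P(-1/2 + 2*I/3) = -25/12 - 4*I/3 ≠ 0, so z = -1/2 + 2*I/3 is a (simple) pole.
  P(-3/2 + I) = 5/4 - 8*I ≠ 0, so z = -3/2 + I is a (simple) pole.

Poles of f: {-3/2 - 2*I/3, -3/2 + I, -2/3 - I/2, -1/2 + 2*I/3}

Final answer: {-3/2 - 2*I/3, -3/2 + I, -2/3 - I/2, -1/2 + 2*I/3}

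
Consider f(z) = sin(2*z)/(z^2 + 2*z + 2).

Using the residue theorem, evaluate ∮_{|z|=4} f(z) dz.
-pi*sin(2 - 2*I) + pi*sin(2 + 2*I)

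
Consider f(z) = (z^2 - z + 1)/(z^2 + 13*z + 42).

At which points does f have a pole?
The singularities of f are the zeros of the denominator. Factoring,
  z^2 + 13*z + 42 = (z + 7)*(z + 6)
so the candidates are z = -7, z = -6.

Check the numerator P(z) = z^2 - z + 1 at each one:
  P(-7) = 57 ≠ 0, so z = -7 is a (simple) pole.
  P(-6) = 43 ≠ 0, so z = -6 is a (simple) pole.

Poles of f: {-7, -6}

Final answer: {-7, -6}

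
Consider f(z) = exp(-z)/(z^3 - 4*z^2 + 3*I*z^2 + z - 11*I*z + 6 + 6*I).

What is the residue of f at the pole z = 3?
Write f(z) = P(z)/Q(z) with P(z) = exp(-z) and Q(z) = z^3 - 4*z^2 + 3*I*z^2 + z - 11*I*z + 6 + 6*I.
The denominator factors as Q(z) = (z - 3)*(z - 1 + I)*(z + 2*I), so z = 3 is a simple zero of Q and P is analytic there; z = 3 is therefore a simple pole and
  Res(f, z₀) = P(z₀)/Q'(z₀).

Q'(z) = 3*z^2 - 8*z + 6*I*z + 1 - 11*I, so Q'(3) = 4 + 7*I.
P(3) = exp(-3).

Res(f, 3) = (exp(-3))/(4 + 7*I) = (4/65 - 7*I/65)*exp(-3)

Final answer: (4/65 - 7*I/65)*exp(-3)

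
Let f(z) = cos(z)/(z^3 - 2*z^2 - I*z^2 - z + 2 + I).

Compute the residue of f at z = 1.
(-1/4 + I/4)*cos(1)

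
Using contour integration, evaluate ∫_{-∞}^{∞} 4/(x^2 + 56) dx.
Let f(z) = 4/(z^2 + 56). The denominator has no real zeros and deg Q - deg P = 2 ≥ 2, so the integral of f over the upper semicircle |z| = R tends to 0 as R → ∞. Closing the contour in the upper half-plane,
  ∫_{-∞}^{∞} f(x) dx = 2πi · Σ Res(f, z_k)  over the poles with Im z_k > 0.

Zeros of the denominator: z^2 + 56 = 0 gives z = ±2*sqrt(14)*I.
Upper half-plane: z = 2*sqrt(14)*I (simple).

Each pole is a simple zero of Q(z) = z^2 + 56, so Res(f, z₀) = P(z₀)/Q'(z₀) with P(z) = 4, Q'(z) = 2*z:
  Res(f, 2*sqrt(14)*I) = (4)/(4*sqrt(14)*I) = -sqrt(14)*I/14

∫_{-∞}^{∞} f(x) dx = 2πi · (-sqrt(14)*I/14) = sqrt(14)*pi/7

Final answer: sqrt(14)*pi/7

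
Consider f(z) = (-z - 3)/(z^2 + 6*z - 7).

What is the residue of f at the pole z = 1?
-1/2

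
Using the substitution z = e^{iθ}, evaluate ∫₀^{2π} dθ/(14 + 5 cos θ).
Let J = ∫₀^{2π} dθ/(14 + 5 cos θ).
Put z = e^{iθ}: then cos θ = (z + 1/z)/2, dθ = dz/(iz), and z runs once counterclockwise around |z| = 1:
  J = ∮_{|z|=1} 1/(14 + 5*(z + 1/z)/2) · dz/(iz) = (2/i) ∮_{|z|=1} dz/(5*z^2 + 28*z + 5).
The roots of 5*z^2 + 28*z + 5 are z = (-14 ± sqrt(14^2 - 5^2))/5, with sqrt(171) = 3*sqrt(19); their product is 1, so only z₊ = -14/5 + 3*sqrt(19)/5 lies inside the unit circle (z₋ = -14/5 - 3*sqrt(19)/5 lies outside).
z₊ is a simple zero of q(z) = 5*z^2 + 28*z + 5, so Res(1/q, z₊) = 1/q'(z₊) with q'(z) = 10*z + 28; and q'(z₊) = 5*(z₊ - z₋) = 6*sqrt(19).
Therefore J = (2/i) · 2πi · 1/(6*sqrt(19)) = 2*pi/(3*sqrt(19)) = 2*sqrt(19)*pi/57

Final answer: 2*sqrt(19)*pi/57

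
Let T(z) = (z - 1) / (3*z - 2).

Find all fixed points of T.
T(z) = z means z - 1 = z*(3*z - 2), i.e.
  3*z^2 - 3*z + 1 = 0.
Discriminant: (-3)^2 - 4*(3)*(1) = -3, so the roots are complex conjugates.
  z = (3 ± I*sqrt(3))/(2*(3))
Fixed points: {1/2 - sqrt(3)*I/6, 1/2 + sqrt(3)*I/6}

Final answer: {1/2 - sqrt(3)*I/6, 1/2 + sqrt(3)*I/6}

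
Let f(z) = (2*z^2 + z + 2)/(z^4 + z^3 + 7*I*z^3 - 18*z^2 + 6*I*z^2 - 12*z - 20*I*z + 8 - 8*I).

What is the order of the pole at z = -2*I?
Factor the denominator:
  z^4 + z^3 + 7*I*z^3 - 18*z^2 + 6*I*z^2 - 12*z - 20*I*z + 8 - 8*I = (z + 2*I)^3*(z + 1 + I)

The numerator P(z) = 2*z^2 + z + 2 has P(-2*I) = -6 - 2*I ≠ 0, so no factor of (z + 2*I) cancels.
Near z = -2*I we can therefore write f(z) = g(z)/(z + 2*I)^3 with g analytic at -2*I and g(-2*I) ≠ 0 (g is the numerator divided by the remaining denominator factors).

Hence z = -2*I is a pole of order 3.

Final answer: 3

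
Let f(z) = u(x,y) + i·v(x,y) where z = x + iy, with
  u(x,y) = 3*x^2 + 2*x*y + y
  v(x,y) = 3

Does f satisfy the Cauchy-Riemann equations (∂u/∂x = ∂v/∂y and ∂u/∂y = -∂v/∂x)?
∂u/∂x = 6*x + 2*y
∂v/∂y = 0
∂u/∂y = 2*x + 1
∂v/∂x = 0
∂u/∂x ≠ ∂v/∂y and ∂u/∂y ≠ -∂v/∂x; the Cauchy-Riemann equations are not satisfied, so f is not analytic.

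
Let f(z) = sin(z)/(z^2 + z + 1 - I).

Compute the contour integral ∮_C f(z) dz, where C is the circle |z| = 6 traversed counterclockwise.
By the residue theorem, ∮_C f(z) dz = 2πi · (sum of the residues of f at the poles inside |z| = 6).

The denominator factors as (z + 1 + I)*(z - I), so the singularities of f are simple poles at z = -1 - I, z = I.
  |-1 - I|² = 2 < 36 = 6², so this pole is inside the contour.
  |I|² = 1 < 36 = 6², so this pole is inside the contour.

With P(z) = sin(z) and Q(z) = z^2 + z + 1 - I, each pole is simple, so Res(f, z₀) = P(z₀)/Q'(z₀) with Q'(z) = 2*z + 1.
  Res(f, -1 - I) = P(-1 - I)/Q'(-1 - I) = (-sin(1 + I))/(-1 - 2*I) = (1/5 - 2*I/5)*sin(1 + I)
  Res(f, I) = P(I)/Q'(I) = (I*sinh(1))/(1 + 2*I) = (2/5 + I/5)*sinh(1)

Sum of residues inside C: (1/5 - 2*I/5)*sin(1 + I) + (2/5 + I/5)*sinh(1)
∮_C f(z) dz = 2πi · ((1/5 - 2*I/5)*sin(1 + I) + (2/5 + I/5)*sinh(1)) = pi*(-2/5 + 4*I/5)*sinh(1) + pi*(4/5 + 2*I/5)*sin(1 + I)

Final answer: pi*(-2/5 + 4*I/5)*sinh(1) + pi*(4/5 + 2*I/5)*sin(1 + I)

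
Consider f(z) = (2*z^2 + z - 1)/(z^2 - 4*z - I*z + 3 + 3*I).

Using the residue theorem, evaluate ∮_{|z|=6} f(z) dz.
By the residue theorem, ∮_C f(z) dz = 2πi · (sum of the residues of f at the poles inside |z| = 6).

The denominator factors as (z - 1 - I)*(z - 3), so the singularities of f are simple poles at z = 1 + I, z = 3.
  |1 + I|² = 2 < 36 = 6², so this pole is inside the contour.
  |3|² = 9 < 36 = 6², so this pole is inside the contour.

With P(z) = 2*z^2 + z - 1 and Q(z) = z^2 - 4*z - I*z + 3 + 3*I, each pole is simple, so Res(f, z₀) = P(z₀)/Q'(z₀) with Q'(z) = 2*z - 4 - I.
  Res(f, 1 + I) = P(1 + I)/Q'(1 + I) = (5*I)/(-2 + I) = 1 - 2*I
  Res(f, 3) = P(3)/Q'(3) = (20)/(2 - I) = 8 + 4*I

Sum of residues inside C: 9 + 2*I
∮_C f(z) dz = 2πi · (9 + 2*I) = pi*(-4 + 18*I)

Final answer: pi*(-4 + 18*I)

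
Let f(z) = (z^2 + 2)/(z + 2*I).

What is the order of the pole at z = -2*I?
Factor the denominator:
  z + 2*I = (z + 2*I)

The numerator P(z) = z^2 + 2 has P(-2*I) = -2 ≠ 0, so no factor of (z + 2*I) cancels.
Near z = -2*I we can therefore write f(z) = g(z)/(z + 2*I) with g analytic at -2*I and g(-2*I) ≠ 0 (g is just the numerator).

Hence z = -2*I is a pole of order 1.

Final answer: 1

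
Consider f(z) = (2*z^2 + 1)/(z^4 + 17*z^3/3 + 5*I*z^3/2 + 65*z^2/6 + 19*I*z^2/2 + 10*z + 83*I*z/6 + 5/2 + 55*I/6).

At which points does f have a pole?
{-2 - 3*I/2, -2 - I, -1 + I, -2/3 - I}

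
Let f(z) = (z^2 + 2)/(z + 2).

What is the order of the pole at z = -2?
Factor the denominator:
  z + 2 = (z + 2)

The numerator P(z) = z^2 + 2 has P(-2) = 6 ≠ 0, so no factor of (z + 2) cancels.
Near z = -2 we can therefore write f(z) = g(z)/(z + 2) with g analytic at -2 and g(-2) ≠ 0 (g is just the numerator).

Hence z = -2 is a pole of order 1.

Final answer: 1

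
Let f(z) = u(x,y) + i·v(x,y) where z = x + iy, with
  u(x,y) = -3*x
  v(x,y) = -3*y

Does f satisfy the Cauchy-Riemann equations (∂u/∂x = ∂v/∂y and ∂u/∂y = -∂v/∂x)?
∂u/∂x = -3
∂v/∂y = -3
∂u/∂y = 0
∂v/∂x = 0
∂u/∂x = ∂v/∂y and ∂u/∂y = -∂v/∂x hold identically; f is analytic.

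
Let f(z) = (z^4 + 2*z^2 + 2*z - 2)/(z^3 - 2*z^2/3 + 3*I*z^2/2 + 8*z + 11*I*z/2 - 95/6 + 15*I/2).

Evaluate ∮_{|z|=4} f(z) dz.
pi*(15 - 281*I/18)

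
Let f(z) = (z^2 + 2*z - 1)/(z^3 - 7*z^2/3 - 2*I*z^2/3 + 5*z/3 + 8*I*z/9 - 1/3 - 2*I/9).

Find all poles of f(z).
The singularities of f are the zeros of the denominator. Factoring,
  z^3 - 7*z^2/3 - 2*I*z^2/3 + 5*z/3 + 8*I*z/9 - 1/3 - 2*I/9 = (z - 1/3)*(z - 1)*(z - 1 - 2*I/3)
so the candidates are z = 1/3, z = 1, z = 1 + 2*I/3.

Check the numerator P(z) = z^2 + 2*z - 1 at each one:
  P(1/3) = -2/9 ≠ 0, so z = 1/3 is a (simple) pole.
  P(1) = 2 ≠ 0, so z = 1 is a (simple) pole.
  P(1 + 2*I/3) = 14/9 + 8*I/3 ≠ 0, so z = 1 + 2*I/3 is a (simple) pole.

Poles of f: {1/3, 1, 1 + 2*I/3}

Final answer: {1/3, 1, 1 + 2*I/3}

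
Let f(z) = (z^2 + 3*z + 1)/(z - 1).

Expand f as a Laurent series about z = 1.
Put w = z - (1), i.e. z = w + 1. The denominator is w, so it suffices to rewrite the numerator in powers of w.

P(z) = z^2 + 3*z + 1
P(w + 1) = 5 + 5*w + w^2

Dividing each term by w:
  f = 5/w + 5 + w

Substituting back w = z - 1:
  f(z) = 5/(z - 1) + 5 + (z - 1)

The series is finite because the numerator is a polynomial; the negative powers form the principal part, and the coefficient of 1/(z - 1) gives Res(f, 1) = 5.

Final answer: 5/(z - 1) + 5 + (z - 1)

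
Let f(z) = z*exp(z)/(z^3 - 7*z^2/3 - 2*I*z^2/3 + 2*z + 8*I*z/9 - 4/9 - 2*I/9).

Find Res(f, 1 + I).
Write f(z) = P(z)/Q(z) with P(z) = z*exp(z) and Q(z) = z^3 - 7*z^2/3 - 2*I*z^2/3 + 2*z + 8*I*z/9 - 4/9 - 2*I/9.
The denominator factors as Q(z) = (z - 1 - I)*(z - 1 + I/3)*(z - 1/3), so z = 1 + I is a simple zero of Q and P is analytic there; z = 1 + I is therefore a simple pole and
  Res(f, z₀) = P(z₀)/Q'(z₀).

Q'(z) = 3*z^2 - 14*z/3 - 4*I*z/3 + 2 + 8*I/9, so Q'(1 + I) = -4/3 + 8*I/9.
P(1 + I) = (1 + I)*exp(1 + I).

Res(f, 1 + I) = ((1 + I)*exp(1 + I))/(-4/3 + 8*I/9) = (-9/52 - 45*I/52)*exp(1 + I)

Final answer: (-9/52 - 45*I/52)*exp(1 + I)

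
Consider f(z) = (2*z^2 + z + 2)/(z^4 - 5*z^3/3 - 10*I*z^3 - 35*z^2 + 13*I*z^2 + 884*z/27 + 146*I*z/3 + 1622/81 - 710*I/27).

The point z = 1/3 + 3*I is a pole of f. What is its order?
3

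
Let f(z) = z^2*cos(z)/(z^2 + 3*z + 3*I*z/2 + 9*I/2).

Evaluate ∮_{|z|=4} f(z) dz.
By the residue theorem, ∮_C f(z) dz = 2πi · (sum of the residues of f at the poles inside |z| = 4).

The denominator factors as (z + 3*I/2)*(z + 3), so the singularities of f are simple poles at z = -3*I/2, z = -3.
  |-3*I/2|² = 9/4 < 16 = 4², so this pole is inside the contour.
  |-3|² = 9 < 16 = 4², so this pole is inside the contour.

With P(z) = z^2*cos(z) and Q(z) = z^2 + 3*z + 3*I*z/2 + 9*I/2, each pole is simple, so Res(f, z₀) = P(z₀)/Q'(z₀) with Q'(z) = 2*z + 3 + 3*I/2.
  Res(f, -3*I/2) = P(-3*I/2)/Q'(-3*I/2) = (-9*cosh(3/2)/4)/(3 - 3*I/2) = (-3/5 - 3*I/10)*cosh(3/2)
  Res(f, -3) = P(-3)/Q'(-3) = (9*cos(3))/(-3 + 3*I/2) = (-12/5 - 6*I/5)*cos(3)

Sum of residues inside C: (-3/5 - 3*I/10)*cosh(3/2) + (-12/5 - 6*I/5)*cos(3)
∮_C f(z) dz = 2πi · ((-3/5 - 3*I/10)*cosh(3/2) + (-12/5 - 6*I/5)*cos(3)) = pi*(3/5 - 6*I/5)*cosh(3/2) + pi*(12/5 - 24*I/5)*cos(3)

Final answer: pi*(3/5 - 6*I/5)*cosh(3/2) + pi*(12/5 - 24*I/5)*cos(3)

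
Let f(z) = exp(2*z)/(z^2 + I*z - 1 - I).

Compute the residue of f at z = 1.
Write f(z) = P(z)/Q(z) with P(z) = exp(2*z) and Q(z) = z^2 + I*z - 1 - I.
The denominator factors as Q(z) = (z + 1 + I)*(z - 1), so z = 1 is a simple zero of Q and P is analytic there; z = 1 is therefore a simple pole and
  Res(f, z₀) = P(z₀)/Q'(z₀).

Q'(z) = 2*z + I, so Q'(1) = 2 + I.
P(1) = exp(2).

Res(f, 1) = (exp(2))/(2 + I) = (2/5 - I/5)*exp(2)

Final answer: (2/5 - I/5)*exp(2)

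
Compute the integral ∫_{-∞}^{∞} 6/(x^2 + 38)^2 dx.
3*sqrt(38)*pi/1444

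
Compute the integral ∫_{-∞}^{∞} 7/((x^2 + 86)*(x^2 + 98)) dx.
Let f(z) = 7/((z^2 + 86)*(z^2 + 98)). The denominator has no real zeros and deg Q - deg P = 4 ≥ 2, so the integral of f over the upper semicircle |z| = R tends to 0 as R → ∞. Closing the contour in the upper half-plane,
  ∫_{-∞}^{∞} f(x) dx = 2πi · Σ Res(f, z_k)  over the poles with Im z_k > 0.

Zeros of the denominator: z^2 + 86 = 0 gives z = ±sqrt(86)*I; z^2 + 98 = 0 gives z = ±7*sqrt(2)*I.
Upper half-plane: z = 7*sqrt(2)*I, z = sqrt(86)*I (simple).

Each pole is a simple zero of Q(z) = z^4 + 184*z^2 + 8428, so Res(f, z₀) = P(z₀)/Q'(z₀) with P(z) = 7, Q'(z) = 4*z^3 + 368*z:
  Res(f, 7*sqrt(2)*I) = (7)/(-168*sqrt(2)*I) = sqrt(2)*I/48
  Res(f, sqrt(86)*I) = (7)/(24*sqrt(86)*I) = -7*sqrt(86)*I/2064

Sum of residues: I*(-7*sqrt(86) + 43*sqrt(2))/2064
∫_{-∞}^{∞} f(x) dx = 2πi · (I*(-7*sqrt(86) + 43*sqrt(2))/2064) = pi*(-43*sqrt(2) + 7*sqrt(86))/1032

Final answer: pi*(-43*sqrt(2) + 7*sqrt(86))/1032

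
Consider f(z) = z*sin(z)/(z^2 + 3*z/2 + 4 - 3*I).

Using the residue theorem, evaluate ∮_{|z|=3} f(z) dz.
pi*(-24/73 - 82*I/73)*sin(3/2 + 2*I) + pi*(-64/73 - 24*I/73)*sinh(2)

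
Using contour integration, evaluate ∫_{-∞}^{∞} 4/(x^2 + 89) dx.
Let f(z) = 4/(z^2 + 89). The denominator has no real zeros and deg Q - deg P = 2 ≥ 2, so the integral of f over the upper semicircle |z| = R tends to 0 as R → ∞. Closing the contour in the upper half-plane,
  ∫_{-∞}^{∞} f(x) dx = 2πi · Σ Res(f, z_k)  over the poles with Im z_k > 0.

Zeros of the denominator: z^2 + 89 = 0 gives z = ±sqrt(89)*I.
Upper half-plane: z = sqrt(89)*I (simple).

Each pole is a simple zero of Q(z) = z^2 + 89, so Res(f, z₀) = P(z₀)/Q'(z₀) with P(z) = 4, Q'(z) = 2*z:
  Res(f, sqrt(89)*I) = (4)/(2*sqrt(89)*I) = -2*sqrt(89)*I/89

∫_{-∞}^{∞} f(x) dx = 2πi · (-2*sqrt(89)*I/89) = 4*sqrt(89)*pi/89

Final answer: 4*sqrt(89)*pi/89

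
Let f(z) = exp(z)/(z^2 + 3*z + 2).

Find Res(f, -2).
Write f(z) = P(z)/Q(z) with P(z) = exp(z) and Q(z) = z^2 + 3*z + 2.
The denominator factors as Q(z) = (z + 2)*(z + 1), so z = -2 is a simple zero of Q and P is analytic there; z = -2 is therefore a simple pole and
  Res(f, z₀) = P(z₀)/Q'(z₀).

Q'(z) = 2*z + 3, so Q'(-2) = -1.
P(-2) = exp(-2).

Res(f, -2) = (exp(-2))/(-1) = -exp(-2)

Final answer: -exp(-2)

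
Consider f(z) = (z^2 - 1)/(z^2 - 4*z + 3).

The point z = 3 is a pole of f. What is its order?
Factor the denominator:
  z^2 - 4*z + 3 = (z - 3)*(z - 1)

The numerator P(z) = z^2 - 1 has P(3) = 8 ≠ 0, so no factor of (z - 3) cancels.
Near z = 3 we can therefore write f(z) = g(z)/(z - 3) with g analytic at 3 and g(3) ≠ 0 (g is the numerator divided by the remaining denominator factors).

Hence z = 3 is a pole of order 1.

Final answer: 1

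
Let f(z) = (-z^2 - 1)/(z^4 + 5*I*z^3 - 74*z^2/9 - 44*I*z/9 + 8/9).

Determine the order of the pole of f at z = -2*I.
Factor the denominator:
  z^4 + 5*I*z^3 - 74*z^2/9 - 44*I*z/9 + 8/9 = (z + 2*I)^2*(z + I/3)*(z + 2*I/3)

The numerator P(z) = -z^2 - 1 has P(-2*I) = 3 ≠ 0, so no factor of (z + 2*I) cancels.
Near z = -2*I we can therefore write f(z) = g(z)/(z + 2*I)^2 with g analytic at -2*I and g(-2*I) ≠ 0 (g is the numerator divided by the remaining denominator factors).

Hence z = -2*I is a pole of order 2.

Final answer: 2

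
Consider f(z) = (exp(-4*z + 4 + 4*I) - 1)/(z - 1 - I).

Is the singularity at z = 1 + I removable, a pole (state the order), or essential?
Let u = z - 1 - I. The exponent is -4*z + 4 + 4*I = -4u, so
  f = (e^(-4u) - 1)/u = ((-4u) + (-4u)^2/2 + (-4u)^3/6 + ...)/u = -4 + (8)*u + (-32/3)*u^2 + ...
The Laurent expansion about u = 0 has no negative powers; equivalently lim_{z→1 + I} f(z) = -4 exists and is finite.
So the singularity is removable.

Final answer: removable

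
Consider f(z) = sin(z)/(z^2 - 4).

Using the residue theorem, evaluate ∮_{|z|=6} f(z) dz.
I*pi*sin(2)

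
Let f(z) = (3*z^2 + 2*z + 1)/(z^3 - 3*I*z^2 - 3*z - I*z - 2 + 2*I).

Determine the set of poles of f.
The singularities of f are the zeros of the denominator. Factoring,
  z^3 - 3*I*z^2 - 3*z - I*z - 2 + 2*I = (z + 1)*(z - 2*I)*(z - 1 - I)
so the candidates are z = -1, z = 2*I, z = 1 + I.

Check the numerator P(z) = 3*z^2 + 2*z + 1 at each one:
  P(-1) = 2 ≠ 0, so z = -1 is a (simple) pole.
  P(2*I) = -11 + 4*I ≠ 0, so z = 2*I is a (simple) pole.
  P(1 + I) = 3 + 8*I ≠ 0, so z = 1 + I is a (simple) pole.

Poles of f: {-1, 2*I, 1 + I}

Final answer: {-1, 2*I, 1 + I}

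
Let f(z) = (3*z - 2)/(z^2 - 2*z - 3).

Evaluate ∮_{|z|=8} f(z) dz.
By the residue theorem, ∮_C f(z) dz = 2πi · (sum of the residues of f at the poles inside |z| = 8).

The denominator factors as (z - 3)*(z + 1), so the singularities of f are simple poles at z = 3, z = -1.
  |3|² = 9 < 64 = 8², so this pole is inside the contour.
  |-1|² = 1 < 64 = 8², so this pole is inside the contour.

With P(z) = 3*z - 2 and Q(z) = z^2 - 2*z - 3, each pole is simple, so Res(f, z₀) = P(z₀)/Q'(z₀) with Q'(z) = 2*z - 2.
  Res(f, 3) = P(3)/Q'(3) = (7)/(4) = 7/4
  Res(f, -1) = P(-1)/Q'(-1) = (-5)/(-4) = 5/4

Sum of residues inside C: 3
∮_C f(z) dz = 2πi · (3) = 6*I*pi

Final answer: 6*I*pi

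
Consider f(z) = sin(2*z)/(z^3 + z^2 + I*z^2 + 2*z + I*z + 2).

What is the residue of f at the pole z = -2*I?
Write f(z) = P(z)/Q(z) with P(z) = sin(2*z) and Q(z) = z^3 + z^2 + I*z^2 + 2*z + I*z + 2.
The denominator factors as Q(z) = (z + 2*I)*(z - I)*(z + 1), so z = -2*I is a simple zero of Q and P is analytic there; z = -2*I is therefore a simple pole and
  Res(f, z₀) = P(z₀)/Q'(z₀).

Q'(z) = 3*z^2 + 2*z + 2*I*z + 2 + I, so Q'(-2*I) = -6 - 3*I.
P(-2*I) = -I*sinh(4).

Res(f, -2*I) = (-I*sinh(4))/(-6 - 3*I) = (1/15 + 2*I/15)*sinh(4)

Final answer: (1/15 + 2*I/15)*sinh(4)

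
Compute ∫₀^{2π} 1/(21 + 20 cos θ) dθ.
Let J = ∫₀^{2π} dθ/(21 + 20 cos θ).
Put z = e^{iθ}: then cos θ = (z + 1/z)/2, dθ = dz/(iz), and z runs once counterclockwise around |z| = 1:
  J = ∮_{|z|=1} 1/(21 + 20*(z + 1/z)/2) · dz/(iz) = (2/i) ∮_{|z|=1} dz/(20*z^2 + 42*z + 20).
The roots of 20*z^2 + 42*z + 20 are z = (-21 ± sqrt(21^2 - 20^2))/20, with sqrt(41) = sqrt(41); their product is 1, so only z₊ = -21/20 + sqrt(41)/20 lies inside the unit circle (z₋ = -21/20 - sqrt(41)/20 lies outside).
z₊ is a simple zero of q(z) = 20*z^2 + 42*z + 20, so Res(1/q, z₊) = 1/q'(z₊) with q'(z) = 40*z + 42; and q'(z₊) = 20*(z₊ - z₋) = 2*sqrt(41).
Therefore J = (2/i) · 2πi · 1/(2*sqrt(41)) = 2*pi/(sqrt(41)) = 2*sqrt(41)*pi/41

Final answer: 2*sqrt(41)*pi/41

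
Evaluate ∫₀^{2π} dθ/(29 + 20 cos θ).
Let J = ∫₀^{2π} dθ/(29 + 20 cos θ).
Put z = e^{iθ}: then cos θ = (z + 1/z)/2, dθ = dz/(iz), and z runs once counterclockwise around |z| = 1:
  J = ∮_{|z|=1} 1/(29 + 20*(z + 1/z)/2) · dz/(iz) = (2/i) ∮_{|z|=1} dz/(20*z^2 + 58*z + 20).
The roots of 20*z^2 + 58*z + 20 are z = (-29 ± sqrt(29^2 - 20^2))/20, with sqrt(441) = 21; their product is 1, so only z₊ = -2/5 lies inside the unit circle (z₋ = -5/2 lies outside).
z₊ is a simple zero of q(z) = 20*z^2 + 58*z + 20, so Res(1/q, z₊) = 1/q'(z₊) with q'(z) = 40*z + 58; and q'(z₊) = 20*(z₊ - z₋) = 42.
Therefore J = (2/i) · 2πi · 1/(42) = 2*pi/(21) = 2*pi/21

Final answer: 2*pi/21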